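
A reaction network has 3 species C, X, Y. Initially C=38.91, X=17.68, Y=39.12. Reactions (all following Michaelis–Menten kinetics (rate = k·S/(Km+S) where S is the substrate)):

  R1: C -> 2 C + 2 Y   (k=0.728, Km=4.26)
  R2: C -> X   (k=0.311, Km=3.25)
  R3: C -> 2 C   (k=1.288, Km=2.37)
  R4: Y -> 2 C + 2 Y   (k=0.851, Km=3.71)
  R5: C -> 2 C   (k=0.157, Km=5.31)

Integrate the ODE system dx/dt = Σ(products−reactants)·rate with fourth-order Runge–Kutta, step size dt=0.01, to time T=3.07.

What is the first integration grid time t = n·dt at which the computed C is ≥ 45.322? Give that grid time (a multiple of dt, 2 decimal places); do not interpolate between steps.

Threshold first reached at t = 1.95

RK4 with dt=0.01: 307 steps to T=3.07. Trajectory (selected grid times):
t=0.00: C=38.91 X=17.68 Y=39.12
t=0.34: C=40.02 X=17.78 Y=39.83
t=0.68: C=41.14 X=17.88 Y=40.54
t=1.02: C=42.26 X=17.97 Y=41.26
t=1.36: C=43.38 X=18.07 Y=41.97
t=1.71: C=44.54 X=18.17 Y=42.71
t=1.94: C=45.30 X=18.24 Y=43.20
t=1.95: C=45.33 X=18.24 Y=43.22
t=2.05: C=45.66 X=18.27 Y=43.43
t=2.39: C=46.79 X=18.37 Y=44.15
t=2.73: C=47.91 X=18.47 Y=44.87
t=3.07: C=49.04 X=18.57 Y=45.60
C(1.94)=45.297 < 45.322 but C(1.95)=45.330 ≥ 45.322, so the first grid time is t=1.95.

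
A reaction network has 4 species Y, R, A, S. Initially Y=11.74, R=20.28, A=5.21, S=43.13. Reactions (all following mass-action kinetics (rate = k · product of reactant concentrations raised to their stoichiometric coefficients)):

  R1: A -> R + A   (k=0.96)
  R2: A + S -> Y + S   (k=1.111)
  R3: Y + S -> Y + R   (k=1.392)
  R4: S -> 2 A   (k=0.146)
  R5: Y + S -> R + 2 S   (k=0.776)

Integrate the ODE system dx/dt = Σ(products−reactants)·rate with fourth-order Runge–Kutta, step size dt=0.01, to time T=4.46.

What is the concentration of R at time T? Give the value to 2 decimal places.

R at T = 120.26

RK4 with dt=0.01: 446 steps to T=4.46. Trajectory (selected grid times):
t=0.00: Y=11.74 R=20.28 A=5.21 S=43.13
t=0.50: Y=0.38 R=77.69 A=0.26 S=24.81
t=0.99: Y=0.38 R=86.87 A=0.26 S=20.62
t=1.49: Y=0.38 R=94.66 A=0.26 S=17.07
t=1.98: Y=0.38 R=101.01 A=0.26 S=14.18
t=2.48: Y=0.38 R=106.41 A=0.26 S=11.74
t=2.97: Y=0.38 R=110.82 A=0.26 S=9.76
t=3.47: Y=0.38 R=114.57 A=0.26 S=8.08
t=3.96: Y=0.38 R=117.64 A=0.26 S=6.71
t=4.46: Y=0.38 R=120.26 A=0.26 S=5.56
Read off R at T=4.46: 120.26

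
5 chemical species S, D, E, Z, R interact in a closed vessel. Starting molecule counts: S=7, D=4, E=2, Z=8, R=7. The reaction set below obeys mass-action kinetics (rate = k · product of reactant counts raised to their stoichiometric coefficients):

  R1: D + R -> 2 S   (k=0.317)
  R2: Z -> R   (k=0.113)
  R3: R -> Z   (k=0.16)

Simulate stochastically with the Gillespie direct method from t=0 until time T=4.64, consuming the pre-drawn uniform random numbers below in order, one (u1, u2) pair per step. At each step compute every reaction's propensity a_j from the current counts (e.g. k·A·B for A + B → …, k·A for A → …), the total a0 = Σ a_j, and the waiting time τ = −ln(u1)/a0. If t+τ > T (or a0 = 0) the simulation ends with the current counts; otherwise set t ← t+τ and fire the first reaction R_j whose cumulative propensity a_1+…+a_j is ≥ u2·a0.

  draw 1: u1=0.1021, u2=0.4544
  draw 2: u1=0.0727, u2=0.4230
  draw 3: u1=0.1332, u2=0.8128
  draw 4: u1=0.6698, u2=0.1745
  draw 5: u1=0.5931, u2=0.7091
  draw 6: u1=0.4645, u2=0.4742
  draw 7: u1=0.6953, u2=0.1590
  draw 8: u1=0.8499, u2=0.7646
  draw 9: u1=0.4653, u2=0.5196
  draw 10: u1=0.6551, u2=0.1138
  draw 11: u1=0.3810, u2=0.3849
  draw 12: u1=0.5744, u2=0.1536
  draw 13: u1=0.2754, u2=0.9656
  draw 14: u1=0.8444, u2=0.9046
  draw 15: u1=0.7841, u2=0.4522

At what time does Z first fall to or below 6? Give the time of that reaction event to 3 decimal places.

t=0.000: S=7 D=4 E=2 Z=8 R=7
Draw 1: a1=8.876, a2=0.904, a3=1.120, a0=10.900; τ=−ln(0.1021)/10.900=0.209 → t=0.209; u2·a0=0.4544·10.900=4.953 ≤ a1=8.876 → R1 fires; S=9 D=3 E=2 Z=8 R=6
Draw 2: a1=5.706, a2=0.904, a3=0.960, a0=7.570; τ=−ln(0.0727)/7.570=0.346 → t=0.556; u2·a0=0.4230·7.570=3.202 ≤ a1=5.706 → R1 fires; S=11 D=2 E=2 Z=8 R=5
Draw 3: a1=3.170, a2=0.904, a3=0.800, a0=4.874; τ=−ln(0.1332)/4.874=0.414 → t=0.969; u2·a0=0.8128·4.874=3.962; a1=3.170 < 3.962 ≤ a1+a2=4.074 → R2 fires; S=11 D=2 E=2 Z=7 R=6
Draw 4: a1=3.804, a2=0.791, a3=0.960, a0=5.555; τ=−ln(0.6698)/5.555=0.072 → t=1.041; u2·a0=0.1745·5.555=0.969 ≤ a1=3.804 → R1 fires; S=13 D=1 E=2 Z=7 R=5
Draw 5: a1=1.585, a2=0.791, a3=0.800, a0=3.176; τ=−ln(0.5931)/3.176=0.164 → t=1.206; u2·a0=0.7091·3.176=2.252; a1=1.585 < 2.252 ≤ a1+a2=2.376 → R2 fires; S=13 D=1 E=2 Z=6 R=6
Draw 6: a1=1.902, a2=0.678, a3=0.960, a0=3.540; τ=−ln(0.4645)/3.540=0.217 → t=1.422; u2·a0=0.4742·3.540=1.679 ≤ a1=1.902 → R1 fires; S=15 D=0 E=2 Z=6 R=5
Draw 7: a1=0.000, a2=0.678, a3=0.800, a0=1.478; τ=−ln(0.6953)/1.478=0.246 → t=1.668; u2·a0=0.1590·1.478=0.235; a1=0.000 < 0.235 ≤ a1+a2=0.678 → R2 fires; S=15 D=0 E=2 Z=5 R=6
Draw 8: a1=0.000, a2=0.565, a3=0.960, a0=1.525; τ=−ln(0.8499)/1.525=0.107 → t=1.775; u2·a0=0.7646·1.525=1.166; a1+a2=0.565 < 1.166 ≤ a1+…+a3=1.525 → R3 fires; S=15 D=0 E=2 Z=6 R=5
Draw 9: a1=0.000, a2=0.678, a3=0.800, a0=1.478; τ=−ln(0.4653)/1.478=0.518 → t=2.293; u2·a0=0.5196·1.478=0.768; a1+a2=0.678 < 0.768 ≤ a1+…+a3=1.478 → R3 fires; S=15 D=0 E=2 Z=7 R=4
Draw 10: a1=0.000, a2=0.791, a3=0.640, a0=1.431; τ=−ln(0.6551)/1.431=0.296 → t=2.588; u2·a0=0.1138·1.431=0.163; a1=0.000 < 0.163 ≤ a1+a2=0.791 → R2 fires; S=15 D=0 E=2 Z=6 R=5
Draw 11: a1=0.000, a2=0.678, a3=0.800, a0=1.478; τ=−ln(0.3810)/1.478=0.653 → t=3.241; u2·a0=0.3849·1.478=0.569; a1=0.000 < 0.569 ≤ a1+a2=0.678 → R2 fires; S=15 D=0 E=2 Z=5 R=6
Draw 12: a1=0.000, a2=0.565, a3=0.960, a0=1.525; τ=−ln(0.5744)/1.525=0.364 → t=3.605; u2·a0=0.1536·1.525=0.234; a1=0.000 < 0.234 ≤ a1+a2=0.565 → R2 fires; S=15 D=0 E=2 Z=4 R=7
Draw 13: a1=0.000, a2=0.452, a3=1.120, a0=1.572; τ=−ln(0.2754)/1.572=0.820 → t=4.425; u2·a0=0.9656·1.572=1.518; a1+a2=0.452 < 1.518 ≤ a1+…+a3=1.572 → R3 fires; S=15 D=0 E=2 Z=5 R=6
Draw 14: a1=0.000, a2=0.565, a3=0.960, a0=1.525; τ=−ln(0.8444)/1.525=0.111 → t=4.536; u2·a0=0.9046·1.525=1.380; a1+a2=0.565 < 1.380 ≤ a1+…+a3=1.525 → R3 fires; S=15 D=0 E=2 Z=6 R=5
Draw 15: a1=0.000, a2=0.678, a3=0.800, a0=1.478; τ=−ln(0.7841)/1.478=0.165 → t=4.700 > T=4.64: stop.
Z first becomes ≤ 6 when it reaches 6 at the event at t=1.206.

Threshold first reached at t = 1.206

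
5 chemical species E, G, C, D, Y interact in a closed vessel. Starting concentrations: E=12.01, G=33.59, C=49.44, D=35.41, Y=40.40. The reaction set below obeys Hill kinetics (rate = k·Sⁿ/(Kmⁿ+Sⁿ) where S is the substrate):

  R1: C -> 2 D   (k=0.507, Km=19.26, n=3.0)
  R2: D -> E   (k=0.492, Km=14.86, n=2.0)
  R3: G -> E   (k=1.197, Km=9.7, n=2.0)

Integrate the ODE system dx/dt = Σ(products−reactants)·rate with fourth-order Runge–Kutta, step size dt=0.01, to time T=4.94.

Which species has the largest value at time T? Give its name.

Dominant species at T: C

RK4 with dt=0.01: 494 steps to T=4.94. Trajectory (selected grid times):
t=0.00: E=12.01 G=33.59 C=49.44 D=35.41 Y=40.40
t=0.55: E=12.85 G=32.98 C=49.18 D=35.71 Y=40.40
t=1.10: E=13.68 G=32.38 C=48.91 D=36.00 Y=40.40
t=1.65: E=14.52 G=31.77 C=48.65 D=36.29 Y=40.40
t=2.20: E=15.35 G=31.17 C=48.39 D=36.59 Y=40.40
t=2.74: E=16.17 G=30.59 C=48.13 D=36.87 Y=40.40
t=3.29: E=17.00 G=29.99 C=47.87 D=37.16 Y=40.40
t=3.84: E=17.83 G=29.39 C=47.61 D=37.45 Y=40.40
t=4.39: E=18.65 G=28.80 C=47.35 D=37.74 Y=40.40
t=4.94: E=19.48 G=28.21 C=47.09 D=38.03 Y=40.40
At T=4.94: E=19.48 G=28.21 C=47.09 D=38.03 Y=40.40; the largest is C.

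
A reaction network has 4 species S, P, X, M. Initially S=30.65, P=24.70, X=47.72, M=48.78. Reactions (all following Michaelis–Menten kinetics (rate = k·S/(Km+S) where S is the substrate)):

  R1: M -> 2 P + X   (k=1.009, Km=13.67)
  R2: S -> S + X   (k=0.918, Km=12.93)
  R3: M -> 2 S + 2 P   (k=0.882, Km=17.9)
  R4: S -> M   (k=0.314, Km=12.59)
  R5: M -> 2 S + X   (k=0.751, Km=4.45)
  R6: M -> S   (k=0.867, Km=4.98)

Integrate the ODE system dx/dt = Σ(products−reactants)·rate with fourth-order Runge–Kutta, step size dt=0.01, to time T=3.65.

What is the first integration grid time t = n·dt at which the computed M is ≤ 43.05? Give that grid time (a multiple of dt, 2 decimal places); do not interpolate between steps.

Threshold first reached at t = 2.17

RK4 with dt=0.01: 365 steps to T=3.65. Trajectory (selected grid times):
t=0.00: S=30.65 P=24.70 X=47.72 M=48.78
t=0.41: S=31.97 P=25.87 X=48.59 M=47.68
t=0.81: S=33.26 P=27.01 X=49.44 M=46.62
t=1.22: S=34.56 P=28.17 X=50.31 M=45.53
t=1.62: S=35.84 P=29.29 X=51.16 M=44.47
t=2.03: S=37.13 P=30.44 X=52.04 M=43.40
t=2.16: S=37.54 P=30.80 X=52.31 M=43.06
t=2.17: S=37.57 P=30.83 X=52.34 M=43.03
t=2.43: S=38.39 P=31.55 X=52.89 M=42.35
t=2.84: S=39.67 P=32.68 X=53.76 M=41.29
t=3.24: S=40.92 P=33.77 X=54.61 M=40.26
t=3.65: S=42.19 P=34.89 X=55.49 M=39.21
M(2.16)=43.058 > 43.05 but M(2.17)=43.032 ≤ 43.05, so the first grid time is t=2.17.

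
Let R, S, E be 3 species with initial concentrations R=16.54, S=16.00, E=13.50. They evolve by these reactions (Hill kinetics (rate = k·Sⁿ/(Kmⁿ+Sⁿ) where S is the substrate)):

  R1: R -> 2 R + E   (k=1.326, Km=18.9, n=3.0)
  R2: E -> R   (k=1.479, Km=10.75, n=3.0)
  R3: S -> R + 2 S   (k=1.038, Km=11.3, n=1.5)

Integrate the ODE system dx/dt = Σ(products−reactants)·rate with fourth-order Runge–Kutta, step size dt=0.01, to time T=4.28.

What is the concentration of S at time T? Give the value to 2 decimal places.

RK4 with dt=0.01: 428 steps to T=4.28. Trajectory (selected grid times):
t=0.00: R=16.54 S=16.00 E=13.50
t=0.48: R=17.59 S=16.31 E=13.30
t=0.95: R=18.65 S=16.63 E=13.14
t=1.43: R=19.75 S=16.95 E=13.01
t=1.90: R=20.85 S=17.26 E=12.91
t=2.38: R=22.01 S=17.59 E=12.84
t=2.85: R=23.16 S=17.91 E=12.80
t=3.33: R=24.36 S=18.25 E=12.78
t=3.80: R=25.56 S=18.58 E=12.77
t=4.28: R=26.81 S=18.92 E=12.79
Read off S at T=4.28: 18.92

S at T = 18.92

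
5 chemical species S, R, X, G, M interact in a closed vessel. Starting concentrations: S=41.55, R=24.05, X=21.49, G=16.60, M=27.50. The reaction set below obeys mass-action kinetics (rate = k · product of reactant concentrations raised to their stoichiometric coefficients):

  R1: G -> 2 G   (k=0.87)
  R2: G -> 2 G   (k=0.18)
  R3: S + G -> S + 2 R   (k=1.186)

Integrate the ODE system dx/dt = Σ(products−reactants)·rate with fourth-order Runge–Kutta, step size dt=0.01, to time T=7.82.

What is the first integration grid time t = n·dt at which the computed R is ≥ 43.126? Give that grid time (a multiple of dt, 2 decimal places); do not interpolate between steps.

RK4 with dt=0.01: 782 steps to T=7.82. Trajectory (selected grid times):
t=0.00: S=41.55 R=24.05 X=21.49 G=16.60 M=27.50
t=0.01: S=41.55 R=37.02 X=21.49 G=10.25 M=27.50
t=0.02: S=41.55 R=45.03 X=21.49 G=6.33 M=27.50
t=0.87: S=41.55 R=57.97 X=21.49 G=0.00 M=27.50
t=1.74: S=41.55 R=57.97 X=21.49 G=0.00 M=27.50
t=2.61: S=41.55 R=57.97 X=21.49 G=0.00 M=27.50
t=3.48: S=41.55 R=57.97 X=21.49 G=0.00 M=27.50
t=4.34: S=41.55 R=57.97 X=21.49 G=0.00 M=27.50
t=5.21: S=41.55 R=57.97 X=21.49 G=0.00 M=27.50
t=6.08: S=41.55 R=57.97 X=21.49 G=0.00 M=27.50
t=6.95: S=41.55 R=57.97 X=21.49 G=0.00 M=27.50
t=7.82: S=41.55 R=57.97 X=21.49 G=0.00 M=27.50
R(0.01)=37.023 < 43.126 but R(0.02)=45.035 ≥ 43.126, so the first grid time is t=0.02.

Threshold first reached at t = 0.02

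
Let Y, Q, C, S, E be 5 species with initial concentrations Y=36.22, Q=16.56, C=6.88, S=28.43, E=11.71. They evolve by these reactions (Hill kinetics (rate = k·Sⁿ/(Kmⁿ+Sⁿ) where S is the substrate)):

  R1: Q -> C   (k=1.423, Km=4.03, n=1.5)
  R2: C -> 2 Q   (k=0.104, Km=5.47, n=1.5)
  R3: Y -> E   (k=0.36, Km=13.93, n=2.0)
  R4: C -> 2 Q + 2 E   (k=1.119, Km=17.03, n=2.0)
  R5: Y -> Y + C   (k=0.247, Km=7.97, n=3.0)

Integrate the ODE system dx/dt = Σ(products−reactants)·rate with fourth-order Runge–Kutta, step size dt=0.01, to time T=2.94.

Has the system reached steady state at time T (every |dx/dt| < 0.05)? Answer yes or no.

RK4 with dt=0.01: 294 steps to T=2.94. Trajectory (selected grid times):
t=0.00: Y=36.22 Q=16.56 C=6.88 S=28.43 E=11.71
t=0.33: Y=36.12 Q=16.29 C=7.30 S=28.43 E=11.92
t=0.65: Y=36.02 Q=16.04 C=7.71 S=28.43 E=12.14
t=0.98: Y=35.91 Q=15.80 C=8.12 S=28.43 E=12.37
t=1.31: Y=35.81 Q=15.57 C=8.52 S=28.43 E=12.62
t=1.63: Y=35.71 Q=15.36 C=8.90 S=28.43 E=12.87
t=1.96: Y=35.61 Q=15.16 C=9.29 S=28.43 E=13.14
t=2.29: Y=35.50 Q=14.97 C=9.68 S=28.43 E=13.41
t=2.61: Y=35.40 Q=14.80 C=10.04 S=28.43 E=13.69
t=2.94: Y=35.30 Q=14.63 C=10.41 S=28.43 E=13.99
Rates at T: R1=1.2433, R2=0.0753, R3=0.3115, R4=0.3043, R5=0.2442
dx/dt at T (Σ net stoichiometry × rate): Y=-0.3115, Q=-0.4841, C=+1.1079, S=+0.0000, E=+0.9201
Largest |dx/dt| is |+1.1079| (C) ≥ 0.05 → not steady.

Steady state at T: no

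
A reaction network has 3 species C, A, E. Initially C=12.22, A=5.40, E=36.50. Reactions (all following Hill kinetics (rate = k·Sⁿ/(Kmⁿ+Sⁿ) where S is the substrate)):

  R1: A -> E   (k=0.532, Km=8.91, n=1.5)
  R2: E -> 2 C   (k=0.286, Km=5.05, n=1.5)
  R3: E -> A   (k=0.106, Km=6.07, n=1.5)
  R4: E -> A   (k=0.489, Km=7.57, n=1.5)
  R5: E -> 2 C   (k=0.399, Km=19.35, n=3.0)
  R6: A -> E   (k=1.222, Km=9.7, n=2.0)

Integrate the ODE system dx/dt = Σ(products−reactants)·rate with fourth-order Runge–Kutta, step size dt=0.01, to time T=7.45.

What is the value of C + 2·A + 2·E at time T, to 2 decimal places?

Value at T = 96.02

Check how each reaction changes W = C + 2·A + 2·E (weight of products minus weight of reactants):
R1: A -> E: (2·1) − (2·1) = 2 − 2 = 0
R2: E -> 2 C: (1·2) − (2·1) = 2 − 2 = 0
R3: E -> A: (2·1) − (2·1) = 2 − 2 = 0
R4: E -> A: (2·1) − (2·1) = 2 − 2 = 0
R5: E -> 2 C: (1·2) − (2·1) = 2 − 2 = 0
R6: A -> E: (2·1) − (2·1) = 2 − 2 = 0
Every reaction leaves W unchanged, so W is conserved and no simulation is needed: W(T) = W(0) = 12.22 + 2·5.40 + 2·36.50 = 96.02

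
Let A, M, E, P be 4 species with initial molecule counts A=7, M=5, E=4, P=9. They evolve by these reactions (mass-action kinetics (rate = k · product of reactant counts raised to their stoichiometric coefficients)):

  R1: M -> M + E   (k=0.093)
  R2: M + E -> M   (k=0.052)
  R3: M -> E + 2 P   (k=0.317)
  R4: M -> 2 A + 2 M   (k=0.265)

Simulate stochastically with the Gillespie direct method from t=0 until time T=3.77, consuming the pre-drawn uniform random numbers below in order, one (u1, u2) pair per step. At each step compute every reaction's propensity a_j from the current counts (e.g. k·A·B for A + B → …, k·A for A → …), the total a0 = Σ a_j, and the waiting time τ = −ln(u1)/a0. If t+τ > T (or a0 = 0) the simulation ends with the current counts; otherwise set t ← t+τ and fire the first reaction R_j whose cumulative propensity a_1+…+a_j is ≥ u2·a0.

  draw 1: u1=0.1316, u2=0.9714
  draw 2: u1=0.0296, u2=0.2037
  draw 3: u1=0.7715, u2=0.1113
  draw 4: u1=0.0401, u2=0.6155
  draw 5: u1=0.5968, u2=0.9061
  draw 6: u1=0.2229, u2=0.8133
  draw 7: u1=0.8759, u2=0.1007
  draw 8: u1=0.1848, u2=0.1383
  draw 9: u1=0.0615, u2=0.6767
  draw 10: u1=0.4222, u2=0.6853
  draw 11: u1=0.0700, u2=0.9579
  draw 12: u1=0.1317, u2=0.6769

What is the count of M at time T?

t=0.000: A=7 M=5 E=4 P=9
Draw 1: a1=0.465, a2=1.040, a3=1.585, a4=1.325, a0=4.415; τ=−ln(0.1316)/4.415=0.459 → t=0.459; u2·a0=0.9714·4.415=4.289; a1+…+a3=3.090 < 4.289 ≤ a1+…+a4=4.415 → R4 fires; A=9 M=6 E=4 P=9
Draw 2: a1=0.558, a2=1.248, a3=1.902, a4=1.590, a0=5.298; τ=−ln(0.0296)/5.298=0.664 → t=1.124; u2·a0=0.2037·5.298=1.079; a1=0.558 < 1.079 ≤ a1+a2=1.806 → R2 fires; A=9 M=6 E=3 P=9
Draw 3: a1=0.558, a2=0.936, a3=1.902, a4=1.590, a0=4.986; τ=−ln(0.7715)/4.986=0.052 → t=1.176; u2·a0=0.1113·4.986=0.555 ≤ a1=0.558 → R1 fires; A=9 M=6 E=4 P=9
Draw 4: a1=0.558, a2=1.248, a3=1.902, a4=1.590, a0=5.298; τ=−ln(0.0401)/5.298=0.607 → t=1.783; u2·a0=0.6155·5.298=3.261; a1+a2=1.806 < 3.261 ≤ a1+…+a3=3.708 → R3 fires; A=9 M=5 E=5 P=11
Draw 5: a1=0.465, a2=1.300, a3=1.585, a4=1.325, a0=4.675; τ=−ln(0.5968)/4.675=0.110 → t=1.893; u2·a0=0.9061·4.675=4.236; a1+…+a3=3.350 < 4.236 ≤ a1+…+a4=4.675 → R4 fires; A=11 M=6 E=5 P=11
Draw 6: a1=0.558, a2=1.560, a3=1.902, a4=1.590, a0=5.610; τ=−ln(0.2229)/5.610=0.268 → t=2.161; u2·a0=0.8133·5.610=4.563; a1+…+a3=4.020 < 4.563 ≤ a1+…+a4=5.610 → R4 fires; A=13 M=7 E=5 P=11
Draw 7: a1=0.651, a2=1.820, a3=2.219, a4=1.855, a0=6.545; τ=−ln(0.8759)/6.545=0.020 → t=2.181; u2·a0=0.1007·6.545=0.659; a1=0.651 < 0.659 ≤ a1+a2=2.471 → R2 fires; A=13 M=7 E=4 P=11
Draw 8: a1=0.651, a2=1.456, a3=2.219, a4=1.855, a0=6.181; τ=−ln(0.1848)/6.181=0.273 → t=2.454; u2·a0=0.1383·6.181=0.855; a1=0.651 < 0.855 ≤ a1+a2=2.107 → R2 fires; A=13 M=7 E=3 P=11
Draw 9: a1=0.651, a2=1.092, a3=2.219, a4=1.855, a0=5.817; τ=−ln(0.0615)/5.817=0.479 → t=2.934; u2·a0=0.6767·5.817=3.936; a1+a2=1.743 < 3.936 ≤ a1+…+a3=3.962 → R3 fires; A=13 M=6 E=4 P=13
Draw 10: a1=0.558, a2=1.248, a3=1.902, a4=1.590, a0=5.298; τ=−ln(0.4222)/5.298=0.163 → t=3.096; u2·a0=0.6853·5.298=3.631; a1+a2=1.806 < 3.631 ≤ a1+…+a3=3.708 → R3 fires; A=13 M=5 E=5 P=15
Draw 11: a1=0.465, a2=1.300, a3=1.585, a4=1.325, a0=4.675; τ=−ln(0.0700)/4.675=0.569 → t=3.665; u2·a0=0.9579·4.675=4.478; a1+…+a3=3.350 < 4.478 ≤ a1+…+a4=4.675 → R4 fires; A=15 M=6 E=5 P=15
Draw 12: a1=0.558, a2=1.560, a3=1.902, a4=1.590, a0=5.610; τ=−ln(0.1317)/5.610=0.361 → t=4.027 > T=3.77: stop.
Read off M at T=3.77: 6

M at T = 6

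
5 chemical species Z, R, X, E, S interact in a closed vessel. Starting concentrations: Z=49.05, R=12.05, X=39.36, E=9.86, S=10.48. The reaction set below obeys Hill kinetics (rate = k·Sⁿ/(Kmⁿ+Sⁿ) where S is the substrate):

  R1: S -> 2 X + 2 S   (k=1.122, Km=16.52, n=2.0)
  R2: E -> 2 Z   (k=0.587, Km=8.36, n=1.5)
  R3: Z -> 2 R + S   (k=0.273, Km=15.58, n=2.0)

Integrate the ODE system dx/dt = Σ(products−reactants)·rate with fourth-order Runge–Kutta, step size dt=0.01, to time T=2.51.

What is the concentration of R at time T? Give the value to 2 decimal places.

RK4 with dt=0.01: 251 steps to T=2.51. Trajectory (selected grid times):
t=0.00: Z=49.05 R=12.05 X=39.36 E=9.86 S=10.48
t=0.28: Z=49.16 R=12.19 X=39.54 E=9.77 S=10.64
t=0.56: Z=49.28 R=12.33 X=39.73 E=9.68 S=10.80
t=0.84: Z=49.39 R=12.47 X=39.92 E=9.59 S=10.97
t=1.12: Z=49.50 R=12.61 X=40.11 E=9.50 S=11.13
t=1.39: Z=49.61 R=12.74 X=40.30 E=9.41 S=11.30
t=1.67: Z=49.72 R=12.88 X=40.51 E=9.32 S=11.47
t=1.95: Z=49.82 R=13.02 X=40.71 E=9.23 S=11.64
t=2.23: Z=49.93 R=13.16 X=40.92 E=9.14 S=11.82
t=2.51: Z=50.03 R=13.30 X=41.14 E=9.06 S=11.99
Read off R at T=2.51: 13.30

R at T = 13.30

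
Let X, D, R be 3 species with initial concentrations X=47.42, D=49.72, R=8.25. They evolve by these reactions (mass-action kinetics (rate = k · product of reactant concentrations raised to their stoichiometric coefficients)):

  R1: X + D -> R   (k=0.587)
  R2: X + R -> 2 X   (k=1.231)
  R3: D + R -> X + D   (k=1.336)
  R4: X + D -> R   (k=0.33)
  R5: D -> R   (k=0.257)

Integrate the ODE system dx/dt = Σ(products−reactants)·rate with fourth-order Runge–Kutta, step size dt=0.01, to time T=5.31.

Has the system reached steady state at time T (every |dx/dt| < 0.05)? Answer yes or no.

RK4 with dt=0.01: 531 steps to T=5.31. Trajectory (selected grid times):
t=0.00: X=47.42 D=49.72 R=8.25
t=0.59: X=55.98 D=0.00 R=0.00
t=1.18: X=55.98 D=0.00 R=0.00
t=1.77: X=55.98 D=0.00 R=0.00
t=2.36: X=55.98 D=0.00 R=0.00
t=2.95: X=55.98 D=0.00 R=0.00
t=3.54: X=55.98 D=0.00 R=0.00
t=4.13: X=55.98 D=0.00 R=0.00
t=4.72: X=55.98 D=0.00 R=0.00
t=5.31: X=55.98 D=0.00 R=0.00
Rates at T: R1=0.0000, R2=0.0000, R3=0.0000, R4=0.0000, R5=0.0000
dx/dt at T (Σ net stoichiometry × rate): X=+0.0000, D=-0.0000, R=-0.0000
Largest |dx/dt| is |+0.0000| (X) < 0.05 → steady.

Steady state at T: yes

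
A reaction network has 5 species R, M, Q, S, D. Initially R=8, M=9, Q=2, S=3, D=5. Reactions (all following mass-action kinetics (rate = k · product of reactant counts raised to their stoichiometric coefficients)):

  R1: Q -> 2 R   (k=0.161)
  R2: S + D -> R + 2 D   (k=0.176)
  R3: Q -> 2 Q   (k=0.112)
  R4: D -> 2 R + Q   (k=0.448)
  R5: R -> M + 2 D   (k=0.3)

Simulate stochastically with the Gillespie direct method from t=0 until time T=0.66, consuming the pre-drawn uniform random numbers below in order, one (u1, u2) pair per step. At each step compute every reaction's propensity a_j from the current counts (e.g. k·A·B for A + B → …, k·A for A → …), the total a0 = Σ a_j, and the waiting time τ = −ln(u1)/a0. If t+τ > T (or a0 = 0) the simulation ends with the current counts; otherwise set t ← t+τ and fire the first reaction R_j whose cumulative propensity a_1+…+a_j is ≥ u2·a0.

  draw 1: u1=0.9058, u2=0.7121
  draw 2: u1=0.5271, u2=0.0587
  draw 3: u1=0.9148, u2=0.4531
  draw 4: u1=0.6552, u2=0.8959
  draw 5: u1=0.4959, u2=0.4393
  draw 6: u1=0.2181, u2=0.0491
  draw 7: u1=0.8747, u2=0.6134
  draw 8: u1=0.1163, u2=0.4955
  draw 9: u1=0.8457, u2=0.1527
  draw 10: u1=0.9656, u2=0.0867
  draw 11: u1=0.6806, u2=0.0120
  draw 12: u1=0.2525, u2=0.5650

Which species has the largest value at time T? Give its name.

t=0.000: R=8 M=9 Q=2 S=3 D=5
Draw 1: a1=0.322, a2=2.640, a3=0.224, a4=2.240, a5=2.400, a0=7.826; τ=−ln(0.9058)/7.826=0.013 → t=0.013; u2·a0=0.7121·7.826=5.573; a1+…+a4=5.426 < 5.573 ≤ a1+…+a5=7.826 → R5 fires; R=7 M=10 Q=2 S=3 D=7
Draw 2: a1=0.322, a2=3.696, a3=0.224, a4=3.136, a5=2.100, a0=9.478; τ=−ln(0.5271)/9.478=0.068 → t=0.080; u2·a0=0.0587·9.478=0.556; a1=0.322 < 0.556 ≤ a1+a2=4.018 → R2 fires; R=8 M=10 Q=2 S=2 D=8
Draw 3: a1=0.322, a2=2.816, a3=0.224, a4=3.584, a5=2.400, a0=9.346; τ=−ln(0.9148)/9.346=0.010 → t=0.090; u2·a0=0.4531·9.346=4.235; a1+…+a3=3.362 < 4.235 ≤ a1+…+a4=6.946 → R4 fires; R=10 M=10 Q=3 S=2 D=7
Draw 4: a1=0.483, a2=2.464, a3=0.336, a4=3.136, a5=3.000, a0=9.419; τ=−ln(0.6552)/9.419=0.045 → t=0.135; u2·a0=0.8959·9.419=8.438; a1+…+a4=6.419 < 8.438 ≤ a1+…+a5=9.419 → R5 fires; R=9 M=11 Q=3 S=2 D=9
Draw 5: a1=0.483, a2=3.168, a3=0.336, a4=4.032, a5=2.700, a0=10.719; τ=−ln(0.4959)/10.719=0.065 → t=0.200; u2·a0=0.4393·10.719=4.709; a1+…+a3=3.987 < 4.709 ≤ a1+…+a4=8.019 → R4 fires; R=11 M=11 Q=4 S=2 D=8
Draw 6: a1=0.644, a2=2.816, a3=0.448, a4=3.584, a5=3.300, a0=10.792; τ=−ln(0.2181)/10.792=0.141 → t=0.341; u2·a0=0.0491·10.792=0.530 ≤ a1=0.644 → R1 fires; R=13 M=11 Q=3 S=2 D=8
Draw 7: a1=0.483, a2=2.816, a3=0.336, a4=3.584, a5=3.900, a0=11.119; τ=−ln(0.8747)/11.119=0.012 → t=0.353; u2·a0=0.6134·11.119=6.820; a1+…+a3=3.635 < 6.820 ≤ a1+…+a4=7.219 → R4 fires; R=15 M=11 Q=4 S=2 D=7
Draw 8: a1=0.644, a2=2.464, a3=0.448, a4=3.136, a5=4.500, a0=11.192; τ=−ln(0.1163)/11.192=0.192 → t=0.545; u2·a0=0.4955·11.192=5.546; a1+…+a3=3.556 < 5.546 ≤ a1+…+a4=6.692 → R4 fires; R=17 M=11 Q=5 S=2 D=6
Draw 9: a1=0.805, a2=2.112, a3=0.560, a4=2.688, a5=5.100, a0=11.265; τ=−ln(0.8457)/11.265=0.015 → t=0.560; u2·a0=0.1527·11.265=1.720; a1=0.805 < 1.720 ≤ a1+a2=2.917 → R2 fires; R=18 M=11 Q=5 S=1 D=7
Draw 10: a1=0.805, a2=1.232, a3=0.560, a4=3.136, a5=5.400, a0=11.133; τ=−ln(0.9656)/11.133=0.003 → t=0.563; u2·a0=0.0867·11.133=0.965; a1=0.805 < 0.965 ≤ a1+a2=2.037 → R2 fires; R=19 M=11 Q=5 S=0 D=8
Draw 11: a1=0.805, a2=0.000, a3=0.560, a4=3.584, a5=5.700, a0=10.649; τ=−ln(0.6806)/10.649=0.036 → t=0.600; u2·a0=0.0120·10.649=0.128 ≤ a1=0.805 → R1 fires; R=21 M=11 Q=4 S=0 D=8
Draw 12: a1=0.644, a2=0.000, a3=0.448, a4=3.584, a5=6.300, a0=10.976; τ=−ln(0.2525)/10.976=0.125 → t=0.725 > T=0.66: stop.
At T=0.66: R=21 M=11 Q=4 S=0 D=8; the largest is R.

Dominant species at T: R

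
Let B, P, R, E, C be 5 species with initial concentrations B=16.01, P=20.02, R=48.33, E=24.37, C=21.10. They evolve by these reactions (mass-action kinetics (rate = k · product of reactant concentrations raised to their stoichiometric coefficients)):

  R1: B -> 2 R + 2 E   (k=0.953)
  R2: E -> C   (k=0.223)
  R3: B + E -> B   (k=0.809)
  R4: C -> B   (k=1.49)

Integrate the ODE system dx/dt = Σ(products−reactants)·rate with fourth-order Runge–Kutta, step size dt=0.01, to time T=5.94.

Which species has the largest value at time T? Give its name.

Dominant species at T: R

RK4 with dt=0.01: 594 steps to T=5.94. Trajectory (selected grid times):
t=0.00: B=16.01 P=20.02 R=48.33 E=24.37 C=21.10
t=0.66: B=18.10 P=20.02 R=71.22 E=2.32 C=8.26
t=1.32: B=13.40 P=20.02 R=91.22 E=2.31 C=3.31
t=1.98: B=8.70 P=20.02 R=105.00 E=2.29 C=1.45
t=2.64: B=5.38 P=20.02 R=113.70 E=2.25 C=0.76
t=3.30: B=3.30 P=20.02 R=119.05 E=2.20 C=0.49
t=3.96: B=2.07 P=20.02 R=122.35 E=2.14 C=0.39
t=4.62: B=1.36 P=20.02 R=124.47 E=2.06 C=0.34
t=5.28: B=0.97 P=20.02 R=125.91 E=1.97 C=0.32
t=5.94: B=0.74 P=20.02 R=126.97 E=1.88 C=0.30
At T=5.94: B=0.74 P=20.02 R=126.97 E=1.88 C=0.30; the largest is R.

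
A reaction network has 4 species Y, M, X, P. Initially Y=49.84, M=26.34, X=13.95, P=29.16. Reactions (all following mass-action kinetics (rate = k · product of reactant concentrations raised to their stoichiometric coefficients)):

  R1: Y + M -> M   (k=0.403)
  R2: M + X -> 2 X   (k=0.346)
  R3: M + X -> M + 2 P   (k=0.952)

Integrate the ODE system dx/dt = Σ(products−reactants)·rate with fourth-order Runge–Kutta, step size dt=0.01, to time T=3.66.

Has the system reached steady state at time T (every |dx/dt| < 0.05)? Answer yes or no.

RK4 with dt=0.01: 366 steps to T=3.66. Trajectory (selected grid times):
t=0.00: Y=49.84 M=26.34 X=13.95 P=29.16
t=0.41: Y=1.89 M=18.43 X=0.10 P=72.67
t=0.81: Y=0.10 M=18.38 X=0.00 P=72.99
t=1.22: Y=0.00 M=18.38 X=0.00 P=72.99
t=1.63: Y=0.00 M=18.38 X=0.00 P=72.99
t=2.03: Y=0.00 M=18.38 X=0.00 P=72.99
t=2.44: Y=0.00 M=18.38 X=0.00 P=72.99
t=2.85: Y=0.00 M=18.38 X=0.00 P=72.99
t=3.25: Y=0.00 M=18.38 X=0.00 P=72.99
t=3.66: Y=0.00 M=18.38 X=0.00 P=72.99
Rates at T: R1=0.0000, R2=0.0000, R3=0.0000
dx/dt at T (Σ net stoichiometry × rate): Y=-0.0000, M=-0.0000, X=-0.0000, P=+0.0000
Largest |dx/dt| is |-0.0000| (Y) < 0.05 → steady.

Steady state at T: yes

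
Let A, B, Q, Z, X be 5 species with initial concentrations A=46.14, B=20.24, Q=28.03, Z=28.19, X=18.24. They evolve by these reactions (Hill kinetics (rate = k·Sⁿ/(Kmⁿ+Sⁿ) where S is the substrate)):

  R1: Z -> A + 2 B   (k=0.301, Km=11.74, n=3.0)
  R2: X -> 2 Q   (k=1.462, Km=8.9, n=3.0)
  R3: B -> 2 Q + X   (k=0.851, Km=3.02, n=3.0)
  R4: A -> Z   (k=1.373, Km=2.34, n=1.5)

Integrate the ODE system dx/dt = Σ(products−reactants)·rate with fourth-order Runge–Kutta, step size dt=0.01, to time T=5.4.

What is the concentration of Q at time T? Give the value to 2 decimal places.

Q at T = 51.00

RK4 with dt=0.01: 540 steps to T=5.4. Trajectory (selected grid times):
t=0.00: A=46.14 B=20.24 Q=28.03 Z=28.19 X=18.24
t=0.60: A=45.49 B=20.07 Q=30.62 Z=28.84 X=17.96
t=1.20: A=44.85 B=19.90 Q=33.19 Z=29.48 X=17.69
t=1.80: A=44.21 B=19.73 Q=35.76 Z=30.12 X=17.43
t=2.40: A=43.56 B=19.56 Q=38.33 Z=30.77 X=17.16
t=3.00: A=42.92 B=19.40 Q=40.88 Z=31.41 X=16.90
t=3.60: A=42.28 B=19.23 Q=43.42 Z=32.05 X=16.65
t=4.20: A=41.64 B=19.07 Q=45.96 Z=32.69 X=16.40
t=4.80: A=41.00 B=18.91 Q=48.48 Z=33.33 X=16.15
t=5.40: A=40.36 B=18.74 Q=51.00 Z=33.97 X=15.91
Read off Q at T=5.4: 51.00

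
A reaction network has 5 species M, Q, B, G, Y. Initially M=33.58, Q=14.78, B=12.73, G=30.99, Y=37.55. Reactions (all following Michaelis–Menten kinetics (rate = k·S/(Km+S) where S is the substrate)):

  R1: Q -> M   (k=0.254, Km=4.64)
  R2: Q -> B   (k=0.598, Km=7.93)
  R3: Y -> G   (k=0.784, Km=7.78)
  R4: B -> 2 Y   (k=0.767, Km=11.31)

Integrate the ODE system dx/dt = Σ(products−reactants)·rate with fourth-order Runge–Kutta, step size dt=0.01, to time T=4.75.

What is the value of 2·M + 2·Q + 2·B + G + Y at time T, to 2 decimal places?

Value at T = 190.72

Check how each reaction changes W = 2·M + 2·Q + 2·B + G + Y (weight of products minus weight of reactants):
R1: Q -> M: (2·1) − (2·1) = 2 − 2 = 0
R2: Q -> B: (2·1) − (2·1) = 2 − 2 = 0
R3: Y -> G: (1·1) − (1·1) = 1 − 1 = 0
R4: B -> 2 Y: (1·2) − (2·1) = 2 − 2 = 0
Every reaction leaves W unchanged, so W is conserved and no simulation is needed: W(T) = W(0) = 2·33.58 + 2·14.78 + 2·12.73 + 30.99 + 37.55 = 190.72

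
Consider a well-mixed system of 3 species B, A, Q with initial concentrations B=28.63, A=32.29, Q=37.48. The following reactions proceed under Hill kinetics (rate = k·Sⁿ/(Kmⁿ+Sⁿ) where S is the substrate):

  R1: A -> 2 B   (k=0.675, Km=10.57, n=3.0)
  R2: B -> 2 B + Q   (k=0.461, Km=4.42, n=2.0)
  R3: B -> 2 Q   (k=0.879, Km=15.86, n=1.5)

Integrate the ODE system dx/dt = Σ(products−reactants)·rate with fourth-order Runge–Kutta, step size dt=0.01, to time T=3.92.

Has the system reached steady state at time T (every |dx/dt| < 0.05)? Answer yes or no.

Steady state at T: no

RK4 with dt=0.01: 392 steps to T=3.92. Trajectory (selected grid times):
t=0.00: B=28.63 A=32.29 Q=37.48
t=0.44: B=29.13 A=32.00 Q=38.23
t=0.87: B=29.61 A=31.72 Q=38.96
t=1.31: B=30.10 A=31.44 Q=39.72
t=1.74: B=30.58 A=31.16 Q=40.46
t=2.18: B=31.07 A=30.87 Q=41.23
t=2.61: B=31.54 A=30.59 Q=41.98
t=3.05: B=32.03 A=30.31 Q=42.75
t=3.48: B=32.50 A=30.03 Q=43.50
t=3.92: B=32.98 A=29.75 Q=44.28
Rates at T: R1=0.6460, R2=0.4529, R3=0.6591
dx/dt at T (Σ net stoichiometry × rate): B=+1.0857, A=-0.6460, Q=+1.7711
Largest |dx/dt| is |+1.7711| (Q) ≥ 0.05 → not steady.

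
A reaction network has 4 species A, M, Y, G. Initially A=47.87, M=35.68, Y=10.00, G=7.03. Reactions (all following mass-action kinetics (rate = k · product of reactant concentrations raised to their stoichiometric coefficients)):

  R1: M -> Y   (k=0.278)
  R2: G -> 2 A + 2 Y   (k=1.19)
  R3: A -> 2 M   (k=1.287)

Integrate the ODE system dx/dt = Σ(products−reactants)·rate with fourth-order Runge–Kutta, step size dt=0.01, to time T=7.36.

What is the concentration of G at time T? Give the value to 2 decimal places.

G at T = 0.00

RK4 with dt=0.01: 736 steps to T=7.36. Trajectory (selected grid times):
t=0.00: A=47.87 M=35.68 Y=10.00 G=7.03
t=0.82: A=21.63 M=90.07 Y=34.37 G=2.65
t=1.64: A=9.40 M=99.05 Y=59.75 G=1.00
t=2.45: A=4.02 M=90.74 Y=82.53 G=0.38
t=3.27: A=1.67 M=77.22 Y=102.18 G=0.14
t=4.09: A=0.68 M=63.53 Y=118.38 G=0.05
t=4.91: A=0.28 M=51.41 Y=131.51 G=0.02
t=5.72: A=0.11 M=41.38 Y=141.95 G=0.01
t=6.54: A=0.04 M=33.08 Y=150.41 G=0.00
t=7.36: A=0.02 M=26.39 Y=157.17 G=0.00
Read off G at T=7.36: 0.00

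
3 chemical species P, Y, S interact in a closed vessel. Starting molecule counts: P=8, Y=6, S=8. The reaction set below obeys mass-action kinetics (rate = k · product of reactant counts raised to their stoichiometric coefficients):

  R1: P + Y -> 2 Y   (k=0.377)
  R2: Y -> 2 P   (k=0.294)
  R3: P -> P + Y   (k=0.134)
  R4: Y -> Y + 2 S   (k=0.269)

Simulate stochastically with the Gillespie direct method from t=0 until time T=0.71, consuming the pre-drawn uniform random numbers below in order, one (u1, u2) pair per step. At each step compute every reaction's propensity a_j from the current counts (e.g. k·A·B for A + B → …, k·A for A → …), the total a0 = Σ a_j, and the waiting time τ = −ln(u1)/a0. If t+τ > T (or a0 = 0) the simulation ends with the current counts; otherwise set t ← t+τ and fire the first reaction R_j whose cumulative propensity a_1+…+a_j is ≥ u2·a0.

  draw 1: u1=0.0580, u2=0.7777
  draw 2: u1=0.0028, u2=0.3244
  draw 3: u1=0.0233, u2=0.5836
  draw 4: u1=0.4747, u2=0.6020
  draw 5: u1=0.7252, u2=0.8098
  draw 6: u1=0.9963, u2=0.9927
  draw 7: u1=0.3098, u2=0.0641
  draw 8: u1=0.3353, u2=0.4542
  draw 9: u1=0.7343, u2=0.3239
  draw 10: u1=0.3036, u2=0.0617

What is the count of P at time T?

P at T = 3

t=0.000: P=8 Y=6 S=8
Draw 1: a1=18.096, a2=1.764, a3=1.072, a4=1.614, a0=22.546; τ=−ln(0.0580)/22.546=0.126 → t=0.126; u2·a0=0.7777·22.546=17.534 ≤ a1=18.096 → R1 fires; P=7 Y=7 S=8
Draw 2: a1=18.473, a2=2.058, a3=0.938, a4=1.883, a0=23.352; τ=−ln(0.0028)/23.352=0.252 → t=0.378; u2·a0=0.3244·23.352=7.575 ≤ a1=18.473 → R1 fires; P=6 Y=8 S=8
Draw 3: a1=18.096, a2=2.352, a3=0.804, a4=2.152, a0=23.404; τ=−ln(0.0233)/23.404=0.161 → t=0.539; u2·a0=0.5836·23.404=13.659 ≤ a1=18.096 → R1 fires; P=5 Y=9 S=8
Draw 4: a1=16.965, a2=2.646, a3=0.670, a4=2.421, a0=22.702; τ=−ln(0.4747)/22.702=0.033 → t=0.571; u2·a0=0.6020·22.702=13.667 ≤ a1=16.965 → R1 fires; P=4 Y=10 S=8
Draw 5: a1=15.080, a2=2.940, a3=0.536, a4=2.690, a0=21.246; τ=−ln(0.7252)/21.246=0.015 → t=0.587; u2·a0=0.8098·21.246=17.205; a1=15.080 < 17.205 ≤ a1+a2=18.020 → R2 fires; P=6 Y=9 S=8
Draw 6: a1=20.358, a2=2.646, a3=0.804, a4=2.421, a0=26.229; τ=−ln(0.9963)/26.229=0.000 → t=0.587; u2·a0=0.9927·26.229=26.038; a1+…+a3=23.808 < 26.038 ≤ a1+…+a4=26.229 → R4 fires; P=6 Y=9 S=10
Draw 7: a1=20.358, a2=2.646, a3=0.804, a4=2.421, a0=26.229; τ=−ln(0.3098)/26.229=0.045 → t=0.631; u2·a0=0.0641·26.229=1.681 ≤ a1=20.358 → R1 fires; P=5 Y=10 S=10
Draw 8: a1=18.850, a2=2.940, a3=0.670, a4=2.690, a0=25.150; τ=−ln(0.3353)/25.150=0.043 → t=0.675; u2·a0=0.4542·25.150=11.423 ≤ a1=18.850 → R1 fires; P=4 Y=11 S=10
Draw 9: a1=16.588, a2=3.234, a3=0.536, a4=2.959, a0=23.317; τ=−ln(0.7343)/23.317=0.013 → t=0.688; u2·a0=0.3239·23.317=7.552 ≤ a1=16.588 → R1 fires; P=3 Y=12 S=10
Draw 10: a1=13.572, a2=3.528, a3=0.402, a4=3.228, a0=20.730; τ=−ln(0.3036)/20.730=0.058 → t=0.746 > T=0.71: stop.
Read off P at T=0.71: 3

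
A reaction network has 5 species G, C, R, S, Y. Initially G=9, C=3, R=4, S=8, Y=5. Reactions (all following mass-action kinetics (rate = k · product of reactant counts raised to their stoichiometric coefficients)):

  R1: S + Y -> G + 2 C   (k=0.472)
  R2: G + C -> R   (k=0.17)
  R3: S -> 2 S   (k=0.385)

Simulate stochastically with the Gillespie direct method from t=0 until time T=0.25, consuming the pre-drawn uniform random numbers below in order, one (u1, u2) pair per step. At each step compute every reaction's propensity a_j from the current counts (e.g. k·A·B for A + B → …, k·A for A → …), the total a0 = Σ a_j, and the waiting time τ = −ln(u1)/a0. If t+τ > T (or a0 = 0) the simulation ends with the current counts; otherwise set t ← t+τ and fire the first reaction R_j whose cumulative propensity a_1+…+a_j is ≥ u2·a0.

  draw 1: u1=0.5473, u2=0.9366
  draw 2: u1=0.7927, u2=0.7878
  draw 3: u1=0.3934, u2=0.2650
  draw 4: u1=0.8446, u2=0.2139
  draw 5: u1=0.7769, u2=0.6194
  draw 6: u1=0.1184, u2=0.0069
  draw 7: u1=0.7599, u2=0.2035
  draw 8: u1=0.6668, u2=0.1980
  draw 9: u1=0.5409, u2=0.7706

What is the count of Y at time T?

Y at T = 1

t=0.000: G=9 C=3 R=4 S=8 Y=5
Draw 1: a1=18.880, a2=4.590, a3=3.080, a0=26.550; τ=−ln(0.5473)/26.550=0.023 → t=0.023; u2·a0=0.9366·26.550=24.867; a1+a2=23.470 < 24.867 ≤ a1+…+a3=26.550 → R3 fires; G=9 C=3 R=4 S=9 Y=5
Draw 2: a1=21.240, a2=4.590, a3=3.465, a0=29.295; τ=−ln(0.7927)/29.295=0.008 → t=0.031; u2·a0=0.7878·29.295=23.079; a1=21.240 < 23.079 ≤ a1+a2=25.830 → R2 fires; G=8 C=2 R=5 S=9 Y=5
Draw 3: a1=21.240, a2=2.720, a3=3.465, a0=27.425; τ=−ln(0.3934)/27.425=0.034 → t=0.065; u2·a0=0.2650·27.425=7.268 ≤ a1=21.240 → R1 fires; G=9 C=4 R=5 S=8 Y=4
Draw 4: a1=15.104, a2=6.120, a3=3.080, a0=24.304; τ=−ln(0.8446)/24.304=0.007 → t=0.072; u2·a0=0.2139·24.304=5.199 ≤ a1=15.104 → R1 fires; G=10 C=6 R=5 S=7 Y=3
Draw 5: a1=9.912, a2=10.200, a3=2.695, a0=22.807; τ=−ln(0.7769)/22.807=0.011 → t=0.083; u2·a0=0.6194·22.807=14.127; a1=9.912 < 14.127 ≤ a1+a2=20.112 → R2 fires; G=9 C=5 R=6 S=7 Y=3
Draw 6: a1=9.912, a2=7.650, a3=2.695, a0=20.257; τ=−ln(0.1184)/20.257=0.105 → t=0.188; u2·a0=0.0069·20.257=0.140 ≤ a1=9.912 → R1 fires; G=10 C=7 R=6 S=6 Y=2
Draw 7: a1=5.664, a2=11.900, a3=2.310, a0=19.874; τ=−ln(0.7599)/19.874=0.014 → t=0.202; u2·a0=0.2035·19.874=4.044 ≤ a1=5.664 → R1 fires; G=11 C=9 R=6 S=5 Y=1
Draw 8: a1=2.360, a2=16.830, a3=1.925, a0=21.115; τ=−ln(0.6668)/21.115=0.019 → t=0.221; u2·a0=0.1980·21.115=4.181; a1=2.360 < 4.181 ≤ a1+a2=19.190 → R2 fires; G=10 C=8 R=7 S=5 Y=1
Draw 9: a1=2.360, a2=13.600, a3=1.925, a0=17.885; τ=−ln(0.5409)/17.885=0.034 → t=0.255 > T=0.25: stop.
Read off Y at T=0.25: 1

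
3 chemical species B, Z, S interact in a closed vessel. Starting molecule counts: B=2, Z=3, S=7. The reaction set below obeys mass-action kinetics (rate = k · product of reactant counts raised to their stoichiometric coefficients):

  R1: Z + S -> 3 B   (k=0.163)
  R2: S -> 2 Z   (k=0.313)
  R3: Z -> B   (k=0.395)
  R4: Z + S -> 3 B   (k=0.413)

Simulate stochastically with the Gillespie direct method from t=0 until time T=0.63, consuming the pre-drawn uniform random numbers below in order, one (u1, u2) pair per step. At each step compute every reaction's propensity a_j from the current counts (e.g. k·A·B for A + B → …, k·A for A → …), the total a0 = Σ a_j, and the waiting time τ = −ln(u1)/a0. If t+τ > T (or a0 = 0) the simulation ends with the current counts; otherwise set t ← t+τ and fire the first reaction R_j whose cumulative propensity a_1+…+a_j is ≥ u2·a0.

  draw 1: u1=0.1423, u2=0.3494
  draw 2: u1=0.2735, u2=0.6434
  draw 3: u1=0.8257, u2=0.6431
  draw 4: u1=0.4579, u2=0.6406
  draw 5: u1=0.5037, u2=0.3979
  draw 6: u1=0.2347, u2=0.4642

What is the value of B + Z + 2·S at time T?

Check how each reaction changes W = B + Z + 2·S (weight of products minus weight of reactants):
R1: Z + S -> 3 B: (1·3) − (1·1 + 2·1) = 3 − 3 = 0
R2: S -> 2 Z: (1·2) − (2·1) = 2 − 2 = 0
R3: Z -> B: (1·1) − (1·1) = 1 − 1 = 0
R4: Z + S -> 3 B: (1·3) − (1·1 + 2·1) = 3 − 3 = 0
Every reaction leaves W unchanged, so W is conserved and no simulation is needed: W(T) = W(0) = 2 + 3 + 2·7 = 19

Value at T = 19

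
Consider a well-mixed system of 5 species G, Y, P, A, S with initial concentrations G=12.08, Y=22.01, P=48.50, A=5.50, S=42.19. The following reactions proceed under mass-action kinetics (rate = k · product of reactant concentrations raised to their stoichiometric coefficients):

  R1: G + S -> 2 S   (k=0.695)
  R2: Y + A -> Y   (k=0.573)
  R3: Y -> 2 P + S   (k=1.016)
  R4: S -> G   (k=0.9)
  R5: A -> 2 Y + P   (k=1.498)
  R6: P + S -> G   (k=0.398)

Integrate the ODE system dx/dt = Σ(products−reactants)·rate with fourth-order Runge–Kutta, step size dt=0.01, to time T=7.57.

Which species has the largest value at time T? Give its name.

RK4 with dt=0.01: 757 steps to T=7.57. Trajectory (selected grid times):
t=0.00: G=12.08 Y=22.01 P=48.50 A=5.50 S=42.19
t=0.84: G=1.77 Y=9.94 P=0.81 A=0.00 S=65.79
t=1.68: G=1.48 Y=4.23 P=0.31 A=0.00 S=71.79
t=2.52: G=1.37 Y=1.80 P=0.13 A=0.00 S=74.33
t=3.36: G=1.33 Y=0.77 P=0.05 A=0.00 S=75.41
t=4.21: G=1.31 Y=0.32 P=0.02 A=0.00 S=75.87
t=5.05: G=1.30 Y=0.14 P=0.01 A=0.00 S=76.06
t=5.89: G=1.30 Y=0.06 P=0.00 A=0.00 S=76.14
t=6.73: G=1.30 Y=0.03 P=0.00 A=0.00 S=76.18
t=7.57: G=1.30 Y=0.01 P=0.00 A=0.00 S=76.19
At T=7.57: G=1.30 Y=0.01 P=0.00 A=0.00 S=76.19; the largest is S.

Dominant species at T: S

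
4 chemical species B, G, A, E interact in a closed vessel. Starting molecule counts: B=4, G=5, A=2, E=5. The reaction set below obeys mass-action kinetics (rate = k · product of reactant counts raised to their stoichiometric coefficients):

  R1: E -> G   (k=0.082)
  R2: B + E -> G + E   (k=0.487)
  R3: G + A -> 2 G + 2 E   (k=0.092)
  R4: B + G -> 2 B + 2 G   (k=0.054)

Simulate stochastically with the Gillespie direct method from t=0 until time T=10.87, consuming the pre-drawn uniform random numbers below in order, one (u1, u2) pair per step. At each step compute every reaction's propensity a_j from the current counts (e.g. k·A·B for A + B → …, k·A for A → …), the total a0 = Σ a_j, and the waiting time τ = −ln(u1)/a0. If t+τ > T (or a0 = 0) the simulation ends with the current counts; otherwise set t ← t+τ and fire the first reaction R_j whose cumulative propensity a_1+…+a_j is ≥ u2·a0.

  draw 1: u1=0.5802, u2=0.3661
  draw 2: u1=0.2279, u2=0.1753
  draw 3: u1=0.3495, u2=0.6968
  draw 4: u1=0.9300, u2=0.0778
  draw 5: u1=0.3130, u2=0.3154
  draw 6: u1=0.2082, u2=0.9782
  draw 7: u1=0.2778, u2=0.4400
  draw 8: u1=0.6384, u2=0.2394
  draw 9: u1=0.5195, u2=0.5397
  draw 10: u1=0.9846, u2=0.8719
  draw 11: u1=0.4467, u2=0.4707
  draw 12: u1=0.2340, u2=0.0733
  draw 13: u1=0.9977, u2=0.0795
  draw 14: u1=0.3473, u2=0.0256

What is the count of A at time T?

t=0.000: B=4 G=5 A=2 E=5
Draw 1: a1=0.410, a2=9.740, a3=0.920, a4=1.080, a0=12.150; τ=−ln(0.5802)/12.150=0.045 → t=0.045; u2·a0=0.3661·12.150=4.448; a1=0.410 < 4.448 ≤ a1+a2=10.150 → R2 fires; B=3 G=6 A=2 E=5
Draw 2: a1=0.410, a2=7.305, a3=1.104, a4=0.972, a0=9.791; τ=−ln(0.2279)/9.791=0.151 → t=0.196; u2·a0=0.1753·9.791=1.716; a1=0.410 < 1.716 ≤ a1+a2=7.715 → R2 fires; B=2 G=7 A=2 E=5
Draw 3: a1=0.410, a2=4.870, a3=1.288, a4=0.756, a0=7.324; τ=−ln(0.3495)/7.324=0.144 → t=0.339; u2·a0=0.6968·7.324=5.103; a1=0.410 < 5.103 ≤ a1+a2=5.280 → R2 fires; B=1 G=8 A=2 E=5
Draw 4: a1=0.410, a2=2.435, a3=1.472, a4=0.432, a0=4.749; τ=−ln(0.9300)/4.749=0.015 → t=0.355; u2·a0=0.0778·4.749=0.369 ≤ a1=0.410 → R1 fires; B=1 G=9 A=2 E=4
Draw 5: a1=0.328, a2=1.948, a3=1.656, a4=0.486, a0=4.418; τ=−ln(0.3130)/4.418=0.263 → t=0.618; u2·a0=0.3154·4.418=1.393; a1=0.328 < 1.393 ≤ a1+a2=2.276 → R2 fires; B=0 G=10 A=2 E=4
Draw 6: a1=0.328, a2=0.000, a3=1.840, a4=0.000, a0=2.168; τ=−ln(0.2082)/2.168=0.724 → t=1.341; u2·a0=0.9782·2.168=2.121; a1+a2=0.328 < 2.121 ≤ a1+…+a3=2.168 → R3 fires; B=0 G=11 A=1 E=6
Draw 7: a1=0.492, a2=0.000, a3=1.012, a4=0.000, a0=1.504; τ=−ln(0.2778)/1.504=0.852 → t=2.193; u2·a0=0.4400·1.504=0.662; a1+a2=0.492 < 0.662 ≤ a1+…+a3=1.504 → R3 fires; B=0 G=12 A=0 E=8
Draw 8: a1=0.656, a2=0.000, a3=0.000, a4=0.000, a0=0.656; τ=−ln(0.6384)/0.656=0.684 → t=2.877; u2·a0=0.2394·0.656=0.157 ≤ a1=0.656 → R1 fires; B=0 G=13 A=0 E=7
Draw 9: a1=0.574, a2=0.000, a3=0.000, a4=0.000, a0=0.574; τ=−ln(0.5195)/0.574=1.141 → t=4.018; u2·a0=0.5397·0.574=0.310 ≤ a1=0.574 → R1 fires; B=0 G=14 A=0 E=6
Draw 10: a1=0.492, a2=0.000, a3=0.000, a4=0.000, a0=0.492; τ=−ln(0.9846)/0.492=0.032 → t=4.050; u2·a0=0.8719·0.492=0.429 ≤ a1=0.492 → R1 fires; B=0 G=15 A=0 E=5
Draw 11: a1=0.410, a2=0.000, a3=0.000, a4=0.000, a0=0.410; τ=−ln(0.4467)/0.410=1.966 → t=6.015; u2·a0=0.4707·0.410=0.193 ≤ a1=0.410 → R1 fires; B=0 G=16 A=0 E=4
Draw 12: a1=0.328, a2=0.000, a3=0.000, a4=0.000, a0=0.328; τ=−ln(0.2340)/0.328=4.428 → t=10.443; u2·a0=0.0733·0.328=0.024 ≤ a1=0.328 → R1 fires; B=0 G=17 A=0 E=3
Draw 13: a1=0.246, a2=0.000, a3=0.000, a4=0.000, a0=0.246; τ=−ln(0.9977)/0.246=0.009 → t=10.453; u2·a0=0.0795·0.246=0.020 ≤ a1=0.246 → R1 fires; B=0 G=18 A=0 E=2
Draw 14: a1=0.164, a2=0.000, a3=0.000, a4=0.000, a0=0.164; τ=−ln(0.3473)/0.164=6.449 → t=16.901 > T=10.87: stop.
Read off A at T=10.87: 0

A at T = 0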